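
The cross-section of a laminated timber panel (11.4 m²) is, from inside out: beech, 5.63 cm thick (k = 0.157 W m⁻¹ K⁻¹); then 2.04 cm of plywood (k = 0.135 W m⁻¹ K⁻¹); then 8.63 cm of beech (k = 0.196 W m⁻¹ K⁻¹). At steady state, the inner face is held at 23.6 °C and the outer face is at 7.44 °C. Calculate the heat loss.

Q = 194 W

Series thermal resistances, inner to outer:
  R_beech = L/(kA) = 0.0563/(0.157·11.4) = 0.03146 K/W
  R_plywood = L/(kA) = 0.0204/(0.135·11.4) = 0.01326 K/W
  R_beech = L/(kA) = 0.0863/(0.196·11.4) = 0.03862 K/W
ΣR = 0.03146 + 0.01326 + 0.03862 = 0.08334 K/W
Q = ΔT/ΣR = (23.6 °C − 7.44 °C)/0.08334 = 194 W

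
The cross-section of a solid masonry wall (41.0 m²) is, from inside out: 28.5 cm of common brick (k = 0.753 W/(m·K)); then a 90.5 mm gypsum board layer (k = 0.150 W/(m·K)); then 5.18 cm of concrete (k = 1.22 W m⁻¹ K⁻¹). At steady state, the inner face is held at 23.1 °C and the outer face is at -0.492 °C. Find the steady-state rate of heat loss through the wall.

Q = 944 W

Resistance network (inner→outer):
  R_common brick = L/(kA) = 0.285/(0.753·41.0) = 0.009231 K/W
  R_gypsum board = L/(kA) = 0.0905/(0.150·41.0) = 0.01472 K/W
  R_concrete = L/(kA) = 0.0518/(1.22·41.0) = 0.001036 K/W
ΣR = 0.009231 + 0.01472 + 0.001036 = 0.02499 K/W
Q = ΔT/ΣR = (23.1 °C − -0.492 °C)/0.02499 = 944 W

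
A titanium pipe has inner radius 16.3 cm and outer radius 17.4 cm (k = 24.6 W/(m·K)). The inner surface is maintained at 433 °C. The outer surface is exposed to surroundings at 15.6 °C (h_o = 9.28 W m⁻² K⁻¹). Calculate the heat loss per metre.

Q' = 4220 W/m

Treat each layer as a resistance in series:
  R'_titanium = ln(0.174/0.163)/(2πk) = 0.06531/(2π·24.6) = 4.225×10^-4 m·K/W
  R'_conv,out = 1/(2πr h) = 1/(2π·0.174·9.28) = 0.09857 m·K/W
ΣR = 4.225×10^-4 + 0.09857 = 0.09899 m·K/W
Q' = ΔT/ΣR = (433 °C − 15.6 °C)/0.09899 = 4220 W/m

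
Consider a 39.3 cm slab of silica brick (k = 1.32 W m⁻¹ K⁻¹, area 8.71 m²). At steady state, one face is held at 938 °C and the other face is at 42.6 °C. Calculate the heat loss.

Q = kA·ΔT/L = 1.32 × 8.71 × |938 °C − 42.6 °C| / 0.393 = 26200 W

Q = 26.2 kW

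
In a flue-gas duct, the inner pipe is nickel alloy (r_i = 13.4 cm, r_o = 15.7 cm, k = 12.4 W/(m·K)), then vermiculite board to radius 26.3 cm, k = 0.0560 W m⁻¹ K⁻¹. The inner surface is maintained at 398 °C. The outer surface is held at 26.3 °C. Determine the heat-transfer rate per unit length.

Series thermal resistances, inner to outer:
  R'_nickel alloy = ln(0.157/0.134)/(2πk) = 0.1584/(2π·12.4) = 0.002033 m·K/W
  R'_vermiculite board = ln(0.263/0.157)/(2πk) = 0.5159/(2π·0.0560) = 1.466 m·K/W
ΣR = 0.002033 + 1.466 = 1.468 m·K/W
Q' = ΔT/ΣR = (398 °C − 26.3 °C)/1.468 = 253 W/m

Q' = 253 W/m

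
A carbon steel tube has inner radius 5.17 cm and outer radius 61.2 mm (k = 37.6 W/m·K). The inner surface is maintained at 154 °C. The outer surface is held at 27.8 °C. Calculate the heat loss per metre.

Q' = 1.77×10^5 W/m

Q' = 2πk·ΔT/ln(r₂/r₁) = 2π × 37.6 × 126.2 / ln(0.0612/0.0517) = 1.77×10^5 W/m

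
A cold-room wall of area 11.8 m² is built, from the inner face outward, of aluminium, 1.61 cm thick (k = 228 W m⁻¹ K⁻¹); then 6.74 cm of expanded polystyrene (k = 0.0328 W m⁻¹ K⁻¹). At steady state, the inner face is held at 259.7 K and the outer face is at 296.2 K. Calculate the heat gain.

Q = 210 W

Series thermal resistances, inner to outer:
  R_aluminium = L/(kA) = 0.0161/(228·11.8) = 5.984×10^-6 K/W
  R_expanded polystyrene = L/(kA) = 0.0674/(0.0328·11.8) = 0.1741 K/W
ΣR = 5.984×10^-6 + 0.1741 = 0.1741 K/W
Q = ΔT/ΣR = (259.7 K − 296.2 K)/0.1741 = -210 W
(Negative Q ⇒ heat flows inward; heat gain = 210 W.)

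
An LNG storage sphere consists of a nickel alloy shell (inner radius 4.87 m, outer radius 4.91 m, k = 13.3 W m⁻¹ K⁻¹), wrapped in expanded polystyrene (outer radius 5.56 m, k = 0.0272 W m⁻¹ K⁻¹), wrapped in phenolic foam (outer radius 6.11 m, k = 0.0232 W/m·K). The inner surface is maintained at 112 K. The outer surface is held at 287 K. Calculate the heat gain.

Resistance network (inner→outer):
  R_nickel alloy = (1/4.87 − 1/4.91)/(4πk) = 0.001673/(4π·13.3) = 1.001×10^-5 K/W
  R_expanded polystyrene = (1/4.91 − 1/5.56)/(4πk) = 0.02381/(4π·0.0272) = 0.06966 K/W
  R_phenolic foam = (1/5.56 − 1/6.11)/(4πk) = 0.01619/(4π·0.0232) = 0.05553 K/W
ΣR = 1.001×10^-5 + 0.06966 + 0.05553 = 0.1252 K/W
Q = ΔT/ΣR = (112 K − 287 K)/0.1252 = -1400 W
(Negative Q ⇒ heat flows inward; heat gain = 1400 W.)

Q = 1400 W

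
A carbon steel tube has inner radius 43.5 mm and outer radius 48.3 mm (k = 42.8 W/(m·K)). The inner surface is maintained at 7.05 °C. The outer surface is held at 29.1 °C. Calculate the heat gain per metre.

Q' = 56.7 kW/m

Q' = 2πk·ΔT/ln(r₂/r₁) = 2π × 42.8 × 22.05 / ln(0.0483/0.0435) = 56700 W/m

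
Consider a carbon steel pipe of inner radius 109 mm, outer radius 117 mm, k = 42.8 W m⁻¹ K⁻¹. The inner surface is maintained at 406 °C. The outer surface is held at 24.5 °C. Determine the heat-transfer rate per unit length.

Q' = 1.45×10^6 W/m

Q' = 2πk·ΔT/ln(r₂/r₁) = 2π × 42.8 × 381.5 / ln(0.117/0.109) = 1.45×10^6 W/m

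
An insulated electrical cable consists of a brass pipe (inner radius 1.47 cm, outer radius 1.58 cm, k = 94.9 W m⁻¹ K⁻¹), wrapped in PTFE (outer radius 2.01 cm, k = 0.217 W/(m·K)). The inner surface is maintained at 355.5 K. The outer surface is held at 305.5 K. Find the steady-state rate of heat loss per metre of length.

Q' = 283 W/m

Treat each layer as a resistance in series:
  R'_brass = ln(0.0158/0.0147)/(2πk) = 0.07216/(2π·94.9) = 1.210×10^-4 m·K/W
  R'_PTFE = ln(0.0201/0.0158)/(2πk) = 0.2407/(2π·0.217) = 0.1765 m·K/W
ΣR = 1.210×10^-4 + 0.1765 = 0.1766 m·K/W
Q' = ΔT/ΣR = (355.5 K − 305.5 K)/0.1766 = 283 W/m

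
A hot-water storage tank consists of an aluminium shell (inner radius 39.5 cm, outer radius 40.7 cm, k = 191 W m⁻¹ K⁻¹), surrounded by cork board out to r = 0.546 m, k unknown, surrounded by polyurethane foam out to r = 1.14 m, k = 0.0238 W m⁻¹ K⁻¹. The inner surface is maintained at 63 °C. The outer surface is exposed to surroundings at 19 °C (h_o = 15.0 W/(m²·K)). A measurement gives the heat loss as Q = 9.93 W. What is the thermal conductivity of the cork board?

k = 0.0403 W/m·K

ΣR = ΔT/Q = |63 − 19|/9.93 = 4.431 K/W
Known resistances:
  R_aluminium = (1/0.395 − 1/0.407)/(4πk) = 0.07464/(4π·191) = 3.110×10^-5 K/W
  R_polyurethane foam = (1/0.546 − 1/1.14)/(4πk) = 0.9543/(4π·0.0238) = 3.191 K/W
  R_conv,out = 1/(4πr²h) = 1/(4π·1.14²·15.0) = 0.004082 K/W
R_cork board = ΣR − ΣR_known = 4.431 − 3.195 = 1.236 K/W
(1/r₁−1/r₂)/(4πk) = 1.236 ⇒ k = 0.6255/(4π·1.236) = 0.0403 W/m·K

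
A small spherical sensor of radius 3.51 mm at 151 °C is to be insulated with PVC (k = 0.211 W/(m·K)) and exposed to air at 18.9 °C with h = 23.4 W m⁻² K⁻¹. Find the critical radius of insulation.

For a sphere, r_cr = 2k_ins/h = 2·0.211/23.4 = 0.0180 m = 1.80 cm

r_cr = 1.80 cm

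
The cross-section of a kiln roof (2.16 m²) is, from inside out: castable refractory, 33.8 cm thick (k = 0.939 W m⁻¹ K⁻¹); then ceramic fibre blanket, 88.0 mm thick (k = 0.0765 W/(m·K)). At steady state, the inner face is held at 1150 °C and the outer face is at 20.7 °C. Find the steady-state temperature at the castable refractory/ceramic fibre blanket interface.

Series thermal resistances, inner to outer:
  R_castable refractory = L/(kA) = 0.338/(0.939·2.16) = 0.1666 K/W
  R_ceramic fibre blanket = L/(kA) = 0.0880/(0.0765·2.16) = 0.5326 K/W
ΣR = 0.1666 + 0.5326 = 0.6992 K/W
Q = ΔT/ΣR = (1150 °C − 20.7 °C)/0.6992 = 1615 W
From the inner boundary to the castable refractory/ceramic fibre blanket interface, ΣR_partial = 0.1666 K/W.
T_interface = T_in − Q·ΣR_partial = 1150 °C − (1615)(0.1666) = 881 °C

T = 881 °C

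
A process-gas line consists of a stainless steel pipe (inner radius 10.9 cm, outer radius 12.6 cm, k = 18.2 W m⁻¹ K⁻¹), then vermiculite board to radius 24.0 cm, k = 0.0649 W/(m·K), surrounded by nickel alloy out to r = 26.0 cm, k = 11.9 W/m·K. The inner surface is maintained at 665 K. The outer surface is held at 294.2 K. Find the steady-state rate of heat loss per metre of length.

Treat each layer as a resistance in series:
  R'_stainless steel = ln(0.126/0.109)/(2πk) = 0.1449/(2π·18.2) = 0.001267 m·K/W
  R'_vermiculite board = ln(0.240/0.126)/(2πk) = 0.6444/(2π·0.0649) = 1.580 m·K/W
  R'_nickel alloy = ln(0.260/0.240)/(2πk) = 0.08004/(2π·11.9) = 0.001071 m·K/W
ΣR = 0.001267 + 1.580 + 0.001071 = 1.582 m·K/W
Q' = ΔT/ΣR = (665 K − 294.2 K)/1.582 = 234 W/m

Q' = 234 W/m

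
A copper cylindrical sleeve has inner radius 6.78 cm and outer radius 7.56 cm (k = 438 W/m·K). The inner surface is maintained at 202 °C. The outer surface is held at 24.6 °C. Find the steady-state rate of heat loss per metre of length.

Q' = 2πk·ΔT/ln(r₂/r₁) = 2π × 438 × 177.4 / ln(0.0756/0.0678) = 4.48×10^6 W/m

Q' = 4480 kW/m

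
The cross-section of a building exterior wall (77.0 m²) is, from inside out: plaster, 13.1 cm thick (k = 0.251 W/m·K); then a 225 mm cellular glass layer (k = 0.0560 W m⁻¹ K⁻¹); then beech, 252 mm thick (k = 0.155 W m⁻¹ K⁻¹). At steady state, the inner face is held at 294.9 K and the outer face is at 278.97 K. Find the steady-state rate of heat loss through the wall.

Q = 199 W

Series thermal resistances, inner to outer:
  R_plaster = L/(kA) = 0.131/(0.251·77.0) = 0.006778 K/W
  R_cellular glass = L/(kA) = 0.225/(0.0560·77.0) = 0.05218 K/W
  R_beech = L/(kA) = 0.252/(0.155·77.0) = 0.02111 K/W
ΣR = 0.006778 + 0.05218 + 0.02111 = 0.08007 K/W
Q = ΔT/ΣR = (294.9 K − 278.97 K)/0.08007 = 199 W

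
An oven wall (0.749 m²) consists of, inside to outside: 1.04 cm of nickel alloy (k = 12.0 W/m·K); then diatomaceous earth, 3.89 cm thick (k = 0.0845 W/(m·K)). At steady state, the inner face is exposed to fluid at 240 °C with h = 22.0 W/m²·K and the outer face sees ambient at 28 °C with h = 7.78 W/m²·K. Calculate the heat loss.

Treat each layer as a resistance in series:
  R_conv,in = 1/(hA) = 1/(22.0·0.749) = 0.06069 K/W
  R_nickel alloy = L/(kA) = 0.0104/(12.0·0.749) = 0.001157 K/W
  R_diatomaceous earth = L/(kA) = 0.0389/(0.0845·0.749) = 0.6146 K/W
  R_conv,out = 1/(hA) = 1/(7.78·0.749) = 0.1716 K/W
ΣR = 0.06069 + 0.001157 + 0.6146 + 0.1716 = 0.8480 K/W
Q = ΔT/ΣR = (240 °C − 28 °C)/0.8480 = 250 W

Q = 250 W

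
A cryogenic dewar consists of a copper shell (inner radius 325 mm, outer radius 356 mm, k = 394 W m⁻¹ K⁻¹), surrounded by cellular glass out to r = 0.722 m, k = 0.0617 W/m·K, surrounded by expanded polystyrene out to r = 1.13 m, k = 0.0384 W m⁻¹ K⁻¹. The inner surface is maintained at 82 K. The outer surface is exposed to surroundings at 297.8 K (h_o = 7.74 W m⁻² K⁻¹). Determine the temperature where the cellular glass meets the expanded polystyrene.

Treat each layer as a resistance in series:
  R_copper = (1/0.325 − 1/0.356)/(4πk) = 0.2679/(4π·394) = 5.412×10^-5 K/W
  R_cellular glass = (1/0.356 − 1/0.722)/(4πk) = 1.424/(4π·0.0617) = 1.837 K/W
  R_expanded polystyrene = (1/0.722 − 1/1.13)/(4πk) = 0.5001/(4π·0.0384) = 1.036 K/W
  R_conv,out = 1/(4πr²h) = 1/(4π·1.13²·7.74) = 0.008052 K/W
ΣR = 5.412×10^-5 + 1.837 + 1.036 + 0.008052 = 2.881 K/W
Q = ΔT/ΣR = (82 K − 297.8 K)/2.881 = -74.90 W
From the inner boundary to the cellular glass/expanded polystyrene interface, ΣR_partial = 1.837 K/W.
T_interface = T_in − Q·ΣR_partial = 82 K − (-74.90)(1.837) = 219.6 K

T = 219.6 K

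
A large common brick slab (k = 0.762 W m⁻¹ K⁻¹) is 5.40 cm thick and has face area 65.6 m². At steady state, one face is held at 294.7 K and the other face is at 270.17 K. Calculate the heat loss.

Q = 22.7 kW

Q = kA·ΔT/L = 0.762 × 65.6 × |294.7 K − 270.17 K| / 0.0540 = 22700 W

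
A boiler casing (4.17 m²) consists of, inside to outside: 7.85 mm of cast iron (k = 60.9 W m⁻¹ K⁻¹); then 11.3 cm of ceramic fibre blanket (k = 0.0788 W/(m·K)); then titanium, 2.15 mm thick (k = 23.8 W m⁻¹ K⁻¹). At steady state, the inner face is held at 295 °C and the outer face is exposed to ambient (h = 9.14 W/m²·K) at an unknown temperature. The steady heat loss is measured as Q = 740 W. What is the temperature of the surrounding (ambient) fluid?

T_out = 21.1 °C

Sum the resistances:
  R_cast iron = L/(kA) = 0.00785/(60.9·4.17) = 3.091×10^-5 K/W
  R_ceramic fibre blanket = L/(kA) = 0.113/(0.0788·4.17) = 0.3439 K/W
  R_titanium = L/(kA) = 0.00215/(23.8·4.17) = 2.166×10^-5 K/W
  R_conv,out = 1/(hA) = 1/(9.14·4.17) = 0.02624 K/W
ΣR = 0.3702 K/W
ΔT = Q·ΣR = 740 × 0.3702 = 273.9 K
Heat flows outward, so T_out = T_in − ΔT = 295 − 273.9 = 21.1 °C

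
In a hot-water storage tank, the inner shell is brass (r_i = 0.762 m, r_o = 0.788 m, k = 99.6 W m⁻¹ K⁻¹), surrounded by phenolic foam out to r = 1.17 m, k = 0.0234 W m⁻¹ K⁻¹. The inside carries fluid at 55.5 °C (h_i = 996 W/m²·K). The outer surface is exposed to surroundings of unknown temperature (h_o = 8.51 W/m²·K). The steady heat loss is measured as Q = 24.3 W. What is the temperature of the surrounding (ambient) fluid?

Sum the resistances:
  R_conv,in = 1/(4πr²h) = 1/(4π·0.762²·996) = 1.376×10^-4 K/W
  R_brass = (1/0.762 − 1/0.788)/(4πk) = 0.04330/(4π·99.6) = 3.460×10^-5 K/W
  R_phenolic foam = (1/0.788 − 1/1.17)/(4πk) = 0.4143/(4π·0.0234) = 1.409 K/W
  R_conv,out = 1/(4πr²h) = 1/(4π·1.17²·8.51) = 0.006831 K/W
ΣR = 1.416 K/W
ΔT = Q·ΣR = 24.3 × 1.416 = 34.41 K
Heat flows outward, so T_out = T_in − ΔT = 55.5 − 34.41 = 21.1 °C

T_out = 21.1 °C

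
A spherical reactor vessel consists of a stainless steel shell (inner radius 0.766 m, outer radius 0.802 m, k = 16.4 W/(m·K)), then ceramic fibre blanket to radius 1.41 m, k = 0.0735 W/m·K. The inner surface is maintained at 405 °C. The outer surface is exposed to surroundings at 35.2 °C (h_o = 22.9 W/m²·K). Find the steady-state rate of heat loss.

Q = 633 W

Series thermal resistances, inner to outer:
  R_stainless steel = (1/0.766 − 1/0.802)/(4πk) = 0.05860/(4π·16.4) = 2.843×10^-4 K/W
  R_ceramic fibre blanket = (1/0.802 − 1/1.41)/(4πk) = 0.5377/(4π·0.0735) = 0.5821 K/W
  R_conv,out = 1/(4πr²h) = 1/(4π·1.41²·22.9) = 0.001748 K/W
ΣR = 2.843×10^-4 + 0.5821 + 0.001748 = 0.5841 K/W
Q = ΔT/ΣR = (405 °C − 35.2 °C)/0.5841 = 633 W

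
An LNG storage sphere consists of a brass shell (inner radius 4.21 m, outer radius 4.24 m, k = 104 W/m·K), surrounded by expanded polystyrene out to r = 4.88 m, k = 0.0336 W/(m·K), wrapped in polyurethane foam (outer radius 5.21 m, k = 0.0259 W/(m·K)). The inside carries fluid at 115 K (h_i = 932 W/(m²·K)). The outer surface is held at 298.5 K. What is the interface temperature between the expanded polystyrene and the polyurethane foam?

T = 233.8 K

Treat each layer as a resistance in series:
  R_conv,in = 1/(4πr²h) = 1/(4π·4.21²·932) = 4.817×10^-6 K/W
  R_brass = (1/4.21 − 1/4.24)/(4πk) = 0.001681/(4π·104) = 1.286×10^-6 K/W
  R_expanded polystyrene = (1/4.24 − 1/4.88)/(4πk) = 0.03093/(4π·0.0336) = 0.07326 K/W
  R_polyurethane foam = (1/4.88 − 1/5.21)/(4πk) = 0.01298/(4π·0.0259) = 0.03988 K/W
ΣR = 4.817×10^-6 + 1.286×10^-6 + 0.07326 + 0.03988 = 0.1131 K/W
Q = ΔT/ΣR = (115 K − 298.5 K)/0.1131 = -1622 W
From the inner boundary to the expanded polystyrene/polyurethane foam interface, ΣR_partial = 0.07327 K/W.
T_interface = T_in − Q·ΣR_partial = 115 K − (-1622)(0.07327) = 233.8 K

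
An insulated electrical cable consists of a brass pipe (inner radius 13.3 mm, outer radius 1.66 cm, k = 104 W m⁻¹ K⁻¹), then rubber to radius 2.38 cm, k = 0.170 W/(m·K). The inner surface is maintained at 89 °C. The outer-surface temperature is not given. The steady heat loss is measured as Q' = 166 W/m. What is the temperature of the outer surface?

Sum the resistances:
  R'_brass = ln(0.0166/0.0133)/(2πk) = 0.2216/(2π·104) = 3.392×10^-4 m·K/W
  R'_rubber = ln(0.0238/0.0166)/(2πk) = 0.3603/(2π·0.170) = 0.3373 m·K/W
ΣR = 0.3376 m·K/W
ΔT = Q'·ΣR = 166 × 0.3376 = 56.04 K
Heat flows outward, so T_out = T_in − ΔT = 89 − 56.04 = 33.0 °C

T_out = 33.0 °C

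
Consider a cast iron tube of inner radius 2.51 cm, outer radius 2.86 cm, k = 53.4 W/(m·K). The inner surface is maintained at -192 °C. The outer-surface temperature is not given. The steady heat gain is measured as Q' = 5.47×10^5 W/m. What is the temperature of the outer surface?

Sum the resistances:
  R'_cast iron = ln(0.0286/0.0251)/(2πk) = 0.1305/(2π·53.4) = 3.891×10^-4 m·K/W
ΣR = 3.891×10^-4 m·K/W
ΔT = Q'·ΣR = 5.47×10^5 × 3.891×10^-4 = 212.8 K
Heat flows inward, so T_out = T_in + ΔT = -192 + 212.8 = 20.8 °C

T_out = 20.8 °C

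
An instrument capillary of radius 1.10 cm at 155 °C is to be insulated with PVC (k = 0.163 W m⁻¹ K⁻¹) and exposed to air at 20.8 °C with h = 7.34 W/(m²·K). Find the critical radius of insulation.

r_cr = 2.22 cm

For a cylinder, r_cr = k_ins/h = 0.163/7.34 = 0.0222 m = 2.22 cm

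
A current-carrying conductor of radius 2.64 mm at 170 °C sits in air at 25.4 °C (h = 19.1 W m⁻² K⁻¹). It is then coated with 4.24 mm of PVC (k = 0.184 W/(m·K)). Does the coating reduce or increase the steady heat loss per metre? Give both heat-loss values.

increases: 45.8 → 70.9 W/m

Critical radius for a cylinder: r_cr = k/h = 0.00963 m = 0.963 cm.
Outer radius after coating: r₂ = 0.00264 + 0.00424 = 0.00688 m.
Since r₁ < r_cr and r₂ ≤ r_cr, the coating moves toward the maximum at r_cr — heat loss rises.
Bare: R = 1/(2πr₁h) = 3.156 m·K/W; Q = 144.6/3.156 = 45.8 W/m.
Coated: R = R_cond + R_conv = 2.040 m·K/W; Q = 144.6/2.040 = 70.9 W/m.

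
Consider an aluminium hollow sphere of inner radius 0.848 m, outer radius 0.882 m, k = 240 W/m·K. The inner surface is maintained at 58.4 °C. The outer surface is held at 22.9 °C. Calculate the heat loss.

Q = 2.36×10^6 W

Q = 4πk·ΔT/(1/r₁ − 1/r₂) = 4π × 240 × 35.5 / (1/0.848 − 1/0.882) = 2.36×10^6 W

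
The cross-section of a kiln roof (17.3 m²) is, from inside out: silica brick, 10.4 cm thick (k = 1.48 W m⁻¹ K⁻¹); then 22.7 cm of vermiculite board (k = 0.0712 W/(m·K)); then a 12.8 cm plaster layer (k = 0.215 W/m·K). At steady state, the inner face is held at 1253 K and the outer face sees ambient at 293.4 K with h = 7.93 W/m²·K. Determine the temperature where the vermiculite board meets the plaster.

T = 467 K

Series thermal resistances, inner to outer:
  R_silica brick = L/(kA) = 0.104/(1.48·17.3) = 0.004062 K/W
  R_vermiculite board = L/(kA) = 0.227/(0.0712·17.3) = 0.1843 K/W
  R_plaster = L/(kA) = 0.128/(0.215·17.3) = 0.03441 K/W
  R_conv,out = 1/(hA) = 1/(7.93·17.3) = 0.007289 K/W
ΣR = 0.004062 + 0.1843 + 0.03441 + 0.007289 = 0.2301 K/W
Q = ΔT/ΣR = (1253 K − 293.4 K)/0.2301 = 4170 W
From the inner boundary to the vermiculite board/plaster interface, ΣR_partial = 0.1884 K/W.
T_interface = T_in − Q·ΣR_partial = 1253 K − (4170)(0.1884) = 467 K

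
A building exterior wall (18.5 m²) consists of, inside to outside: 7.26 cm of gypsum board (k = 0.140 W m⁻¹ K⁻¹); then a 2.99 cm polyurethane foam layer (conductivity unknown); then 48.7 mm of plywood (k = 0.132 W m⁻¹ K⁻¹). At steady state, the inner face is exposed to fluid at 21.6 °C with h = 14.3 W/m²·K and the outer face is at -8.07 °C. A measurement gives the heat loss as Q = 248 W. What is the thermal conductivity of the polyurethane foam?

ΣR = ΔT/Q = |21.6 − -8.07|/248 = 0.1196 K/W
Known resistances:
  R_conv,in = 1/(hA) = 1/(14.3·18.5) = 0.003780 K/W
  R_gypsum board = L/(kA) = 0.0726/(0.140·18.5) = 0.02803 K/W
  R_plywood = L/(kA) = 0.0487/(0.132·18.5) = 0.01994 K/W
R_polyurethane foam = ΣR − ΣR_known = 0.1196 − 0.05175 = 0.06785 K/W
L/(kA) = 0.06785 ⇒ k = 0.0299/(0.06785·18.5) = 0.0238 W/m·K

k = 0.0238 W/m·K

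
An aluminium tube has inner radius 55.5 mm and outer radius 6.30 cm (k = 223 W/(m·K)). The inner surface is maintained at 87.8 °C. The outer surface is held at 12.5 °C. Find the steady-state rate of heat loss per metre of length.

Q' = 2πk·ΔT/ln(r₂/r₁) = 2π × 223 × 75.3 / ln(0.0630/0.0555) = 8.32×10^5 W/m

Q' = 8.32×10^5 W/m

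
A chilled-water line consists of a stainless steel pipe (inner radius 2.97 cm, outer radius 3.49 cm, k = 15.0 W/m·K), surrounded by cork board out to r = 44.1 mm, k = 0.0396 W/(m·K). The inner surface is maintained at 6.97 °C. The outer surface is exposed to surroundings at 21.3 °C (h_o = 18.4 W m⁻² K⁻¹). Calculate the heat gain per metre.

Q' = 12.6 W/m

Resistance network (inner→outer):
  R'_stainless steel = ln(0.0349/0.0297)/(2πk) = 0.1613/(2π·15.0) = 0.001712 m·K/W
  R'_cork board = ln(0.0441/0.0349)/(2πk) = 0.2340/(2π·0.0396) = 0.9404 m·K/W
  R'_conv,out = 1/(2πr h) = 1/(2π·0.0441·18.4) = 0.1961 m·K/W
ΣR = 0.001712 + 0.9404 + 0.1961 = 1.138 m·K/W
Q' = ΔT/ΣR = (6.97 °C − 21.3 °C)/1.138 = -12.6 W/m
(Negative Q' ⇒ heat flows inward; heat gain = 12.6 W/m.)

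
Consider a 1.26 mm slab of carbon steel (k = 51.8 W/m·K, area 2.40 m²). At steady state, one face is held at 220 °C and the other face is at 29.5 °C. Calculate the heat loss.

Q = kA·ΔT/L = 51.8 × 2.40 × |220 °C − 29.5 °C| / 0.00126 = 1.88×10^7 W

Q = 18800 kW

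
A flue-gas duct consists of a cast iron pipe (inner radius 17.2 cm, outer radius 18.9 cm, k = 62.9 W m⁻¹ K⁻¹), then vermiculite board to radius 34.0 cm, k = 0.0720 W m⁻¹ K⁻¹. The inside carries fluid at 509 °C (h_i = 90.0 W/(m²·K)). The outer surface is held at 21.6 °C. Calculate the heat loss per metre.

Resistance network (inner→outer):
  R'_conv,in = 1/(2πr h) = 1/(2π·0.172·90.0) = 0.01028 m·K/W
  R'_cast iron = ln(0.189/0.172)/(2πk) = 0.09425/(2π·62.9) = 2.385×10^-4 m·K/W
  R'_vermiculite board = ln(0.340/0.189)/(2πk) = 0.5872/(2π·0.0720) = 1.298 m·K/W
ΣR = 0.01028 + 2.385×10^-4 + 1.298 = 1.309 m·K/W
Q' = ΔT/ΣR = (509 °C − 21.6 °C)/1.309 = 372 W/m

Q' = 372 W/m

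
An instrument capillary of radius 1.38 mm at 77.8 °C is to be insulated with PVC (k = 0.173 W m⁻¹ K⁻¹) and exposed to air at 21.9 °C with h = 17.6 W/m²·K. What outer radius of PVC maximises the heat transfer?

r_cr = 0.983 cm

For a cylinder, r_cr = k_ins/h = 0.173/17.6 = 0.00983 m = 0.983 cm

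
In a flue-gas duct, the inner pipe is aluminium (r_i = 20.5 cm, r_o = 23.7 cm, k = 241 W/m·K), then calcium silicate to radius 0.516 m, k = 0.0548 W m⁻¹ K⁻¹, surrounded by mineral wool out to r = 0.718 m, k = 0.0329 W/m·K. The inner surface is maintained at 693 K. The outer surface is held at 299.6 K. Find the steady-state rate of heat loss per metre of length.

Resistance network (inner→outer):
  R'_aluminium = ln(0.237/0.205)/(2πk) = 0.1451/(2π·241) = 9.579×10^-5 m·K/W
  R'_calcium silicate = ln(0.516/0.237)/(2πk) = 0.7780/(2π·0.0548) = 2.260 m·K/W
  R'_mineral wool = ln(0.718/0.516)/(2πk) = 0.3304/(2π·0.0329) = 1.598 m·K/W
ΣR = 9.579×10^-5 + 2.260 + 1.598 = 3.858 m·K/W
Q' = ΔT/ΣR = (693 K − 299.6 K)/3.858 = 102 W/m

Q' = 102 W/m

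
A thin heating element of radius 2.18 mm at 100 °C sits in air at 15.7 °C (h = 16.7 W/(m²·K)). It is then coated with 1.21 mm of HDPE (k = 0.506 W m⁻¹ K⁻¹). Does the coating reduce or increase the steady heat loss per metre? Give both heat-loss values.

Critical radius for a cylinder: r_cr = k/h = 0.0303 m = 3.03 cm.
Outer radius after coating: r₂ = 0.00218 + 0.00121 = 0.00339 m.
Since r₁ < r_cr and r₂ ≤ r_cr, the coating moves toward the maximum at r_cr — heat loss rises.
Bare: R = 1/(2πr₁h) = 4.372 m·K/W; Q = 84.3/4.372 = 19.3 W/m.
Coated: R = R_cond + R_conv = 2.950 m·K/W; Q = 84.3/2.950 = 28.6 W/m.

increases: 19.3 → 28.6 W/m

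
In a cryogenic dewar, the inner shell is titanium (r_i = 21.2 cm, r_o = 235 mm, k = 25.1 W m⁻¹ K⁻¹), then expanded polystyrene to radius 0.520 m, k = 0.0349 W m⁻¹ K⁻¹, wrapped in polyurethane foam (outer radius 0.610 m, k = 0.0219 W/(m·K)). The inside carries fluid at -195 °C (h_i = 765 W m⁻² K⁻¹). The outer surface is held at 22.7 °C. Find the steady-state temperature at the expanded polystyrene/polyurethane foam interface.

Series thermal resistances, inner to outer:
  R_conv,in = 1/(4πr²h) = 1/(4π·0.212²·765) = 0.002314 K/W
  R_titanium = (1/0.212 − 1/0.235)/(4πk) = 0.4617/(4π·25.1) = 0.001464 K/W
  R_expanded polystyrene = (1/0.235 − 1/0.520)/(4πk) = 2.332/(4π·0.0349) = 5.318 K/W
  R_polyurethane foam = (1/0.520 − 1/0.610)/(4πk) = 0.2837/(4π·0.0219) = 1.031 K/W
ΣR = 0.002314 + 0.001464 + 5.318 + 1.031 = 6.353 K/W
Q = ΔT/ΣR = (-195 °C − 22.7 °C)/6.353 = -34.27 W
From the inner boundary to the expanded polystyrene/polyurethane foam interface, ΣR_partial = 5.322 K/W.
T_interface = T_in − Q·ΣR_partial = -195 °C − (-34.27)(5.322) = -12.6 °C

T = -12.6 °C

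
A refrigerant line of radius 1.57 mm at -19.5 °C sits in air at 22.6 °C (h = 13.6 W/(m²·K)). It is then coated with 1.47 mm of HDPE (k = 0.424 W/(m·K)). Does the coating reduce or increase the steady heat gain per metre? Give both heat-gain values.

Critical radius for a cylinder: r_cr = k/h = 0.0312 m = 3.12 cm.
Outer radius after coating: r₂ = 0.00157 + 0.00147 = 0.00304 m.
Since r₁ < r_cr and r₂ ≤ r_cr, the coating moves toward the maximum at r_cr — heat gain rises.
Bare: R = 1/(2πr₁h) = 7.454 m·K/W; Q = 42.1/7.454 = 5.65 W/m.
Coated: R = R_cond + R_conv = 4.098 m·K/W; Q = 42.1/4.098 = 10.3 W/m.

increases: 5.65 → 10.3 W/m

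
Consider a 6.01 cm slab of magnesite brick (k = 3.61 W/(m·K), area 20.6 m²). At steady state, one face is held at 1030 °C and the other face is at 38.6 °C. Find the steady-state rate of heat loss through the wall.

Q = 1.23×10^6 W

Q = kA·ΔT/L = 3.61 × 20.6 × |1030 °C − 38.6 °C| / 0.0601 = 1.23×10^6 W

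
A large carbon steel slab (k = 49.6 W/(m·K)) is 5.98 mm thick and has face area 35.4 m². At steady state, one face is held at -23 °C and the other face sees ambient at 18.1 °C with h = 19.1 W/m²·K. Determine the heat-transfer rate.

Series thermal resistances, inner to outer:
  R_carbon steel = L/(kA) = 0.00598/(49.6·35.4) = 3.406×10^-6 K/W
  R_conv,out = 1/(hA) = 1/(19.1·35.4) = 0.001479 K/W
ΣR = 3.406×10^-6 + 0.001479 = 0.001482 K/W
Q = ΔT/ΣR = (-23 °C − 18.1 °C)/0.001482 = -27700 W
(Negative Q ⇒ heat flows inward; heat gain = 27700 W.)

Q = 27.7 kW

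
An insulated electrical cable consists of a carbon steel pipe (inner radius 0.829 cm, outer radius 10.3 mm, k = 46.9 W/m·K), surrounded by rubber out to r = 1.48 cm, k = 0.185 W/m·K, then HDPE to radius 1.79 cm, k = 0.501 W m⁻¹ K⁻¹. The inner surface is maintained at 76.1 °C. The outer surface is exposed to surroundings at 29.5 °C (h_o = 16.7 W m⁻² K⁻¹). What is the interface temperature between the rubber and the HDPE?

Resistance network (inner→outer):
  R'_carbon steel = ln(0.0103/0.00829)/(2πk) = 0.2171/(2π·46.9) = 7.367×10^-4 m·K/W
  R'_rubber = ln(0.0148/0.0103)/(2πk) = 0.3625/(2π·0.185) = 0.3118 m·K/W
  R'_HDPE = ln(0.0179/0.0148)/(2πk) = 0.1902/(2π·0.501) = 0.06041 m·K/W
  R'_conv,out = 1/(2πr h) = 1/(2π·0.0179·16.7) = 0.5324 m·K/W
ΣR = 7.367×10^-4 + 0.3118 + 0.06041 + 0.5324 = 0.9053 m·K/W
Q' = ΔT/ΣR = (76.1 °C − 29.5 °C)/0.9053 = 51.47 W/m
From the inner boundary to the rubber/HDPE interface, ΣR_partial = 0.3125 m·K/W.
T_interface = T_in − Q'·ΣR_partial = 76.1 °C − (51.47)(0.3125) = 60.0 °C

T = 60.0 °C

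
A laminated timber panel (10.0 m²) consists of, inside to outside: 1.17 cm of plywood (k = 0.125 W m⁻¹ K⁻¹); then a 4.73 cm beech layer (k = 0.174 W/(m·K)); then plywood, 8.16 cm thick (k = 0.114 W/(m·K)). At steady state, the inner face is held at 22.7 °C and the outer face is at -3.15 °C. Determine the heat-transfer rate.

Treat each layer as a resistance in series:
  R_plywood = L/(kA) = 0.0117/(0.125·10.0) = 0.009360 K/W
  R_beech = L/(kA) = 0.0473/(0.174·10.0) = 0.02718 K/W
  R_plywood = L/(kA) = 0.0816/(0.114·10.0) = 0.07158 K/W
ΣR = 0.009360 + 0.02718 + 0.07158 = 0.1081 K/W
Q = ΔT/ΣR = (22.7 °C − -3.15 °C)/0.1081 = 239 W

Q = 239 W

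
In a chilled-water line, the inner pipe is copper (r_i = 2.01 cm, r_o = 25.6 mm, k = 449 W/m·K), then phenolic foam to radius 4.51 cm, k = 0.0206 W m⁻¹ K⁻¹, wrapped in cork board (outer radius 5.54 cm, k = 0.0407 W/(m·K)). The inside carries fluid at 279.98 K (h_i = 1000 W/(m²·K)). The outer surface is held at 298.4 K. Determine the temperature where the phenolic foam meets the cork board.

Resistance network (inner→outer):
  R'_conv,in = 1/(2πr h) = 1/(2π·0.0201·1000) = 0.007918 m·K/W
  R'_copper = ln(0.0256/0.0201)/(2πk) = 0.2419/(2π·449) = 8.574×10^-5 m·K/W
  R'_phenolic foam = ln(0.0451/0.0256)/(2πk) = 0.5663/(2π·0.0206) = 4.375 m·K/W
  R'_cork board = ln(0.0554/0.0451)/(2πk) = 0.2057/(2π·0.0407) = 0.8044 m·K/W
ΣR = 0.007918 + 8.574×10^-5 + 4.375 + 0.8044 = 5.187 m·K/W
Q' = ΔT/ΣR = (279.98 K − 298.4 K)/5.187 = -3.551 W/m
From the inner boundary to the phenolic foam/cork board interface, ΣR_partial = 4.383 m·K/W.
T_interface = T_in − Q'·ΣR_partial = 279.98 K − (-3.551)(4.383) = 295.5 K

T = 295.5 K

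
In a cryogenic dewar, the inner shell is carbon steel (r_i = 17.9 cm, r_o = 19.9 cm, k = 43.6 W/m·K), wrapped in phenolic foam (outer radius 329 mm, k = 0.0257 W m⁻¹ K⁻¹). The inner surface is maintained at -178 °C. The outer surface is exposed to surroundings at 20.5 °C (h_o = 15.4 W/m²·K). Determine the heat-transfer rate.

Resistance network (inner→outer):
  R_carbon steel = (1/0.179 − 1/0.199)/(4πk) = 0.5615/(4π·43.6) = 0.001025 K/W
  R_phenolic foam = (1/0.199 − 1/0.329)/(4πk) = 1.986/(4π·0.0257) = 6.148 K/W
  R_conv,out = 1/(4πr²h) = 1/(4π·0.329²·15.4) = 0.04774 K/W
ΣR = 0.001025 + 6.148 + 0.04774 = 6.197 K/W
Q = ΔT/ΣR = (-178 °C − 20.5 °C)/6.197 = -32.0 W
(Negative Q ⇒ heat flows inward; heat gain = 32.0 W.)

Q = 32.0 W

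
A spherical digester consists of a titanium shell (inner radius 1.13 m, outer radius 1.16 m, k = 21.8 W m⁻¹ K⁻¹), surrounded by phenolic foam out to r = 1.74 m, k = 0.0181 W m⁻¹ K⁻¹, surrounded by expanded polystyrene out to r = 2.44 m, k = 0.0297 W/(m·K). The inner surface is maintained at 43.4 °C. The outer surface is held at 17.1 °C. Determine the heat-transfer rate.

Series thermal resistances, inner to outer:
  R_titanium = (1/1.13 − 1/1.16)/(4πk) = 0.02289/(4π·21.8) = 8.354×10^-5 K/W
  R_phenolic foam = (1/1.16 − 1/1.74)/(4πk) = 0.2874/(4π·0.0181) = 1.263 K/W
  R_expanded polystyrene = (1/1.74 − 1/2.44)/(4πk) = 0.1649/(4π·0.0297) = 0.4418 K/W
ΣR = 8.354×10^-5 + 1.263 + 0.4418 = 1.705 K/W
Q = ΔT/ΣR = (43.4 °C − 17.1 °C)/1.705 = 15.4 W

Q = 15.4 W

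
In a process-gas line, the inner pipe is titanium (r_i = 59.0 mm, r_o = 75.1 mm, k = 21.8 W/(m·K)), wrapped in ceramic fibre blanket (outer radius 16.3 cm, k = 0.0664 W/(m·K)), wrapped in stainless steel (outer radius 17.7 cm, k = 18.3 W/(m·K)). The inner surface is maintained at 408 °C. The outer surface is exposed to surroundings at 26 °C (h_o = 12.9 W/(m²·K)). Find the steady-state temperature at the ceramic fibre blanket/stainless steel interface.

Resistance network (inner→outer):
  R'_titanium = ln(0.0751/0.0590)/(2πk) = 0.2413/(2π·21.8) = 0.001762 m·K/W
  R'_ceramic fibre blanket = ln(0.163/0.0751)/(2πk) = 0.7749/(2π·0.0664) = 1.857 m·K/W
  R'_stainless steel = ln(0.177/0.163)/(2πk) = 0.08240/(2π·18.3) = 7.166×10^-4 m·K/W
  R'_conv,out = 1/(2πr h) = 1/(2π·0.177·12.9) = 0.06970 m·K/W
ΣR = 0.001762 + 1.857 + 7.166×10^-4 + 0.06970 = 1.929 m·K/W
Q' = ΔT/ΣR = (408 °C − 26 °C)/1.929 = 198.0 W/m
From the inner boundary to the ceramic fibre blanket/stainless steel interface, ΣR_partial = 1.859 m·K/W.
T_interface = T_in − Q'·ΣR_partial = 408 °C − (198.0)(1.859) = 39.9 °C

T = 39.9 °C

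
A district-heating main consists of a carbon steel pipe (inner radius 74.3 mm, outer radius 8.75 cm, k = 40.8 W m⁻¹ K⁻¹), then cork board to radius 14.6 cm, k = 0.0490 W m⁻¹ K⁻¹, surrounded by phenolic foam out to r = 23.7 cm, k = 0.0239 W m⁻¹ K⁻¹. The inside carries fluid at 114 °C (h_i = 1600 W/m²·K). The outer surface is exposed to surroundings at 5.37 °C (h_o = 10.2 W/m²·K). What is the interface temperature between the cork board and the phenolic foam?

T = 77.5 °C

Resistance network (inner→outer):
  R'_conv,in = 1/(2πr h) = 1/(2π·0.0743·1600) = 0.001339 m·K/W
  R'_carbon steel = ln(0.0875/0.0743)/(2πk) = 0.1635/(2π·40.8) = 6.379×10^-4 m·K/W
  R'_cork board = ln(0.146/0.0875)/(2πk) = 0.5120/(2π·0.0490) = 1.663 m·K/W
  R'_phenolic foam = ln(0.237/0.146)/(2πk) = 0.4845/(2π·0.0239) = 3.226 m·K/W
  R'_conv,out = 1/(2πr h) = 1/(2π·0.237·10.2) = 0.06584 m·K/W
ΣR = 0.001339 + 6.379×10^-4 + 1.663 + 3.226 + 0.06584 = 4.957 m·K/W
Q' = ΔT/ΣR = (114 °C − 5.37 °C)/4.957 = 21.91 W/m
From the inner boundary to the cork board/phenolic foam interface, ΣR_partial = 1.665 m·K/W.
T_interface = T_in − Q'·ΣR_partial = 114 °C − (21.91)(1.665) = 77.5 °C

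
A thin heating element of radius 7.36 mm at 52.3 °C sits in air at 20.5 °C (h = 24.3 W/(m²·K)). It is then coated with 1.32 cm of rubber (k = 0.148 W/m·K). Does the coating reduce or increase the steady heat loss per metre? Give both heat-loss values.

Critical radius for a cylinder: r_cr = k/h = 0.00609 m = 0.609 cm.
Outer radius after coating: r₂ = 0.00736 + 0.0132 = 0.02056 m.
Since r₁ ≥ r_cr, any added insulation reduces the heat loss.
Bare: R = 1/(2πr₁h) = 0.8899 m·K/W; Q = 31.8/0.8899 = 35.7 W/m.
Coated: R = R_cond + R_conv = 1.423 m·K/W; Q = 31.8/1.423 = 22.3 W/m.

reduces: 35.7 → 22.3 W/m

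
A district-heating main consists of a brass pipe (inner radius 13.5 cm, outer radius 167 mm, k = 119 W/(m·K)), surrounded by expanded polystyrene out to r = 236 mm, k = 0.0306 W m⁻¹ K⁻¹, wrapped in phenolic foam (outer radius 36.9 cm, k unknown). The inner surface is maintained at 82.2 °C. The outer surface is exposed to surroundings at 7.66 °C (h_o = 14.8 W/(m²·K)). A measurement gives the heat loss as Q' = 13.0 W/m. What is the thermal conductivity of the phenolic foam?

ΣR = ΔT/Q' = |82.2 − 7.66|/13.0 = 5.734 m·K/W
Known resistances:
  R'_brass = ln(0.167/0.135)/(2πk) = 0.2127/(2π·119) = 2.845×10^-4 m·K/W
  R'_expanded polystyrene = ln(0.236/0.167)/(2πk) = 0.3458/(2π·0.0306) = 1.799 m·K/W
  R'_conv,out = 1/(2πr h) = 1/(2π·0.369·14.8) = 0.02914 m·K/W
R_phenolic foam = ΣR − ΣR_known = 5.734 − 1.828 = 3.906 m·K/W
ln(r₂/r₁)/(2πk) = 3.906 ⇒ k = 0.4470/(2π·3.906) = 0.0182 W/m·K

k = 0.0182 W/m·K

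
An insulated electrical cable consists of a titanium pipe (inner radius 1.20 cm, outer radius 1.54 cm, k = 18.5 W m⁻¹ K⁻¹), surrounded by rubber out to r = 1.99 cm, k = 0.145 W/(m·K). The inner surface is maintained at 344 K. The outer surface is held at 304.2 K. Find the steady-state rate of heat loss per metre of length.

Treat each layer as a resistance in series:
  R'_titanium = ln(0.0154/0.0120)/(2πk) = 0.2495/(2π·18.5) = 0.002146 m·K/W
  R'_rubber = ln(0.0199/0.0154)/(2πk) = 0.2564/(2π·0.145) = 0.2814 m·K/W
ΣR = 0.002146 + 0.2814 = 0.2835 m·K/W
Q' = ΔT/ΣR = (344 K − 304.2 K)/0.2835 = 140 W/m

Q' = 140 W/m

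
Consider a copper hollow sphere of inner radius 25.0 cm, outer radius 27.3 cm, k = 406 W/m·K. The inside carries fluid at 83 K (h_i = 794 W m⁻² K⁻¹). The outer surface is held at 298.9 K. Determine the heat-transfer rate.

Series thermal resistances, inner to outer:
  R_conv,in = 1/(4πr²h) = 1/(4π·0.250²·794) = 0.001604 K/W
  R_copper = (1/0.250 − 1/0.273)/(4πk) = 0.3370/(4π·406) = 6.605×10^-5 K/W
ΣR = 0.001604 + 6.605×10^-5 = 0.001670 K/W
Q = ΔT/ΣR = (83 K − 298.9 K)/0.001670 = -1.29×10^5 W
(Negative Q ⇒ heat flows inward; heat gain = 1.29×10^5 W.)

Q = 129 kW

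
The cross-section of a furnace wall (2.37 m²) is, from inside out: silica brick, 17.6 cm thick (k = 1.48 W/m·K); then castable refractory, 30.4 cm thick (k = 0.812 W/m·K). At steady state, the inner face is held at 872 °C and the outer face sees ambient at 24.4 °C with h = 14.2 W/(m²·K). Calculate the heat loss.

Q = 3560 W

Treat each layer as a resistance in series:
  R_silica brick = L/(kA) = 0.176/(1.48·2.37) = 0.05018 K/W
  R_castable refractory = L/(kA) = 0.304/(0.812·2.37) = 0.1580 K/W
  R_conv,out = 1/(hA) = 1/(14.2·2.37) = 0.02971 K/W
ΣR = 0.05018 + 0.1580 + 0.02971 = 0.2379 K/W
Q = ΔT/ΣR = (872 °C − 24.4 °C)/0.2379 = 3560 W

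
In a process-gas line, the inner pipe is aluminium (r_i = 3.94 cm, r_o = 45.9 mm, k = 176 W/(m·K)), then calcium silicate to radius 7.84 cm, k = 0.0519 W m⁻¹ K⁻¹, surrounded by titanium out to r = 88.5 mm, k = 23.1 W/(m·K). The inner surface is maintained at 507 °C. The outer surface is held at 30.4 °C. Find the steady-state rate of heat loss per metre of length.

Q' = 290 W/m

Series thermal resistances, inner to outer:
  R'_aluminium = ln(0.0459/0.0394)/(2πk) = 0.1527/(2π·176) = 1.381×10^-4 m·K/W
  R'_calcium silicate = ln(0.0784/0.0459)/(2πk) = 0.5354/(2π·0.0519) = 1.642 m·K/W
  R'_titanium = ln(0.0885/0.0784)/(2πk) = 0.1212/(2π·23.1) = 8.349×10^-4 m·K/W
ΣR = 1.381×10^-4 + 1.642 + 8.349×10^-4 = 1.643 m·K/W
Q' = ΔT/ΣR = (507 °C − 30.4 °C)/1.643 = 290 W/m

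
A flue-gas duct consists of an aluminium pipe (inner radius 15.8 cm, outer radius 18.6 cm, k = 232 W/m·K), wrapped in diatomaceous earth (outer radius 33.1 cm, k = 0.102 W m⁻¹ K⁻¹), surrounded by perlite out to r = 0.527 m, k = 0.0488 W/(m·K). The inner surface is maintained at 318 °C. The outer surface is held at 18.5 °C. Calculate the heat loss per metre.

Q' = 124 W/m

Series thermal resistances, inner to outer:
  R'_aluminium = ln(0.186/0.158)/(2πk) = 0.1632/(2π·232) = 1.119×10^-4 m·K/W
  R'_diatomaceous earth = ln(0.331/0.186)/(2πk) = 0.5764/(2π·0.102) = 0.8993 m·K/W
  R'_perlite = ln(0.527/0.331)/(2πk) = 0.4651/(2π·0.0488) = 1.517 m·K/W
ΣR = 1.119×10^-4 + 0.8993 + 1.517 = 2.416 m·K/W
Q' = ΔT/ΣR = (318 °C − 18.5 °C)/2.416 = 124 W/m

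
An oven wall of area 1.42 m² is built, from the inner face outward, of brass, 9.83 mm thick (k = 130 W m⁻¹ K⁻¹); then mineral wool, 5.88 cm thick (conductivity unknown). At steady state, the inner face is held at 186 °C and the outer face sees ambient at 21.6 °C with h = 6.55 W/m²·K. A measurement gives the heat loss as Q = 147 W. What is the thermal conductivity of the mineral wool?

ΣR = ΔT/Q = |186 − 21.6|/147 = 1.118 K/W
Known resistances:
  R_brass = L/(kA) = 0.00983/(130·1.42) = 5.325×10^-5 K/W
  R_conv,out = 1/(hA) = 1/(6.55·1.42) = 0.1075 K/W
R_mineral wool = ΣR − ΣR_known = 1.118 − 0.1076 = 1.010 K/W
L/(kA) = 1.010 ⇒ k = 0.0588/(1.010·1.42) = 0.0410 W/m·K

k = 0.0410 W/m·K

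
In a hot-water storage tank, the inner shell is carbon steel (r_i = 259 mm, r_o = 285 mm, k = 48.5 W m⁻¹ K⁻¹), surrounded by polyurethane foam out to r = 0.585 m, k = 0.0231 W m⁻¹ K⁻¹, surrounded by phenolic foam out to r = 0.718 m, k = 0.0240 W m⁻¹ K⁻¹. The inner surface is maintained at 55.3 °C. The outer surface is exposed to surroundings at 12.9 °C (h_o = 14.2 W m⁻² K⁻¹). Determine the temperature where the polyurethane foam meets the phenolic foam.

T = 19.1 °C

Series thermal resistances, inner to outer:
  R_carbon steel = (1/0.259 − 1/0.285)/(4πk) = 0.3522/(4π·48.5) = 5.779×10^-4 K/W
  R_polyurethane foam = (1/0.285 − 1/0.585)/(4πk) = 1.799/(4π·0.0231) = 6.199 K/W
  R_phenolic foam = (1/0.585 − 1/0.718)/(4πk) = 0.3166/(4π·0.0240) = 1.050 K/W
  R_conv,out = 1/(4πr²h) = 1/(4π·0.718²·14.2) = 0.01087 K/W
ΣR = 5.779×10^-4 + 6.199 + 1.050 + 0.01087 = 7.260 K/W
Q = ΔT/ΣR = (55.3 °C − 12.9 °C)/7.260 = 5.840 W
From the inner boundary to the polyurethane foam/phenolic foam interface, ΣR_partial = 6.200 K/W.
T_interface = T_in − Q·ΣR_partial = 55.3 °C − (5.840)(6.200) = 19.1 °C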